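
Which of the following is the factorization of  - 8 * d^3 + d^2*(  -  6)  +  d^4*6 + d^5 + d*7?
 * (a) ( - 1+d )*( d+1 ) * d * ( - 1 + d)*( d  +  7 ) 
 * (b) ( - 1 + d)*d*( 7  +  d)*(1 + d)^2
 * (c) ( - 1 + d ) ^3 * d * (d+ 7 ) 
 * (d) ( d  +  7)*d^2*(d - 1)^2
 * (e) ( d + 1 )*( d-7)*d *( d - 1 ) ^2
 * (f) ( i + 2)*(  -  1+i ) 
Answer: a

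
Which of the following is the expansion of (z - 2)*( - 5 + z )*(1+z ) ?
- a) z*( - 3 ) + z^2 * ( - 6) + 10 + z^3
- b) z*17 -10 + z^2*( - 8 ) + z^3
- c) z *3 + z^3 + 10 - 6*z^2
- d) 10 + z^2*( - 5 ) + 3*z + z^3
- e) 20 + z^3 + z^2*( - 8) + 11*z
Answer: c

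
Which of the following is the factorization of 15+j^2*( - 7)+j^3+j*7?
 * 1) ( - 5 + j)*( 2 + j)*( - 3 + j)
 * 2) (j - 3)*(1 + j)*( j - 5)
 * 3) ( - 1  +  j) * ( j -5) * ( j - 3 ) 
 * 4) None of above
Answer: 2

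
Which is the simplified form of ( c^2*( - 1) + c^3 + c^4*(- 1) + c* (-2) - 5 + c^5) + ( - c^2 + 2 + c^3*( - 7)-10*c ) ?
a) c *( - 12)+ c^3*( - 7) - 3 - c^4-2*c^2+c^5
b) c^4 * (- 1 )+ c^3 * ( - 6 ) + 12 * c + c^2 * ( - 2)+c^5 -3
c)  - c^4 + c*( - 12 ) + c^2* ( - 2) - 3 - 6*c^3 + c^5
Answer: c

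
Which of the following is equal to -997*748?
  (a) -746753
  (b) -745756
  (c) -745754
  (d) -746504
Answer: b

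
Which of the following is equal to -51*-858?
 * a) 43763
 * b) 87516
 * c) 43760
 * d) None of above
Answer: d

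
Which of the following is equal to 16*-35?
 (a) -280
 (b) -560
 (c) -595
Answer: b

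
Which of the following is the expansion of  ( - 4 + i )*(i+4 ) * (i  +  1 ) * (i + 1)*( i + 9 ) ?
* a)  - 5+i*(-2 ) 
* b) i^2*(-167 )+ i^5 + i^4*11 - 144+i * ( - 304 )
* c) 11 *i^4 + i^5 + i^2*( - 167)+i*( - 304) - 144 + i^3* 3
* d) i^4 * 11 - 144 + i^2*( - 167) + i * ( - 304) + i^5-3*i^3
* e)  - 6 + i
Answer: c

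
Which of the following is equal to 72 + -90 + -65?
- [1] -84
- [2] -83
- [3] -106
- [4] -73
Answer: 2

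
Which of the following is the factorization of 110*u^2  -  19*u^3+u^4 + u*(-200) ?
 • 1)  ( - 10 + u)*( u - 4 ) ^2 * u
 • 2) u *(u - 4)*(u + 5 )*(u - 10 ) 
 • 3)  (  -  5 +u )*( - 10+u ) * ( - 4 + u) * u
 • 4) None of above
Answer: 3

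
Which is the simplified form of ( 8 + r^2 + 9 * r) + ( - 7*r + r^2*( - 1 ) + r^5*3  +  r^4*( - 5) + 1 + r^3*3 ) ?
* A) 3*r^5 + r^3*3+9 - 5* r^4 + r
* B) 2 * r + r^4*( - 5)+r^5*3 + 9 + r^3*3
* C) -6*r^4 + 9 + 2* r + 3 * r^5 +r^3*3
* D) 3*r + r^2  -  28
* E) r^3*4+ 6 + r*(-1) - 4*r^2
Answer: B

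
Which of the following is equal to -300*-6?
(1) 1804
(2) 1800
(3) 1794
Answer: 2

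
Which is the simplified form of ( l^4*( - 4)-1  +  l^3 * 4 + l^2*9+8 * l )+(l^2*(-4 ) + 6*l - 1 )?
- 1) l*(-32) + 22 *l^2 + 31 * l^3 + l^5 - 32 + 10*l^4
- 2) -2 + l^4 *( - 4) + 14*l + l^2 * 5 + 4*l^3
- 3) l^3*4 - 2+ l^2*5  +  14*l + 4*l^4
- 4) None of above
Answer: 2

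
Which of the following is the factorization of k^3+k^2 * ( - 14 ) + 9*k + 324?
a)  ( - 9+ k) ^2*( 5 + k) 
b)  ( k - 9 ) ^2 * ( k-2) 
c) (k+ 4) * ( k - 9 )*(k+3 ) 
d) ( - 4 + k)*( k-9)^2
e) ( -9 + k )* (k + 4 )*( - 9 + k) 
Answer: e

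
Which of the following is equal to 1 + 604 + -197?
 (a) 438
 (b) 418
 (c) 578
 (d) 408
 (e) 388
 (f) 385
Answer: d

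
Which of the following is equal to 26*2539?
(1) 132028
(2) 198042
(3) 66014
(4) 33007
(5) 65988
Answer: 3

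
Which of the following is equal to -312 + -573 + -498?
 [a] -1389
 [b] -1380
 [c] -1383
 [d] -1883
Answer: c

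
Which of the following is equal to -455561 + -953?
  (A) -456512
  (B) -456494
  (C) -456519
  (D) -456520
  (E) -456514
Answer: E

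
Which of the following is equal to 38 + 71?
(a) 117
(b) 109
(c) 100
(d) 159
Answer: b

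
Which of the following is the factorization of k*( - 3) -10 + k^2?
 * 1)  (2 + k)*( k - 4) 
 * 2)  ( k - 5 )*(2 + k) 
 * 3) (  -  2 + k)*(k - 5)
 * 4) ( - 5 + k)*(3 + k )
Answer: 2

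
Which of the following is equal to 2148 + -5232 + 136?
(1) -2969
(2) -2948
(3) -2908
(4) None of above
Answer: 2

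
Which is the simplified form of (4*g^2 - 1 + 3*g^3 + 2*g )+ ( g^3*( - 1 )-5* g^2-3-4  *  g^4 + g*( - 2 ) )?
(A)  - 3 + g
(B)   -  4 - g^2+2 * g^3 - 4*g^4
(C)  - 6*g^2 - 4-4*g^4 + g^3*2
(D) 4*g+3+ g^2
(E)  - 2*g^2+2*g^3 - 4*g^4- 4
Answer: B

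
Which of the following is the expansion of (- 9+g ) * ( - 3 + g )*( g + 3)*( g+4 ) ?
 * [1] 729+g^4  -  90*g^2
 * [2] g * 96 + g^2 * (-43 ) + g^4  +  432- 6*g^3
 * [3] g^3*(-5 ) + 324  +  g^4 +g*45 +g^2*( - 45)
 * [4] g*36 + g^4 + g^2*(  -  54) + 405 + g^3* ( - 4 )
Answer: 3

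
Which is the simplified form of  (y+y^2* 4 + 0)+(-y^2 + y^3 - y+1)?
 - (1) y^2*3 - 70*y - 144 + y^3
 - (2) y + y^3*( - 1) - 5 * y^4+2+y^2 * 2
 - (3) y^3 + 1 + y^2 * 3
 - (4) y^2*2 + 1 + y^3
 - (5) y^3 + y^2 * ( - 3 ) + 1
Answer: 3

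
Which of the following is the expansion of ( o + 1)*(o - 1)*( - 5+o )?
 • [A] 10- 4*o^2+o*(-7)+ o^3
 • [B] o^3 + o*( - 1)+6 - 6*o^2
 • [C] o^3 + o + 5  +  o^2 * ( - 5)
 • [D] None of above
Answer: D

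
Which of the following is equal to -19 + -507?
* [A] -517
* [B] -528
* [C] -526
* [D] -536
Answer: C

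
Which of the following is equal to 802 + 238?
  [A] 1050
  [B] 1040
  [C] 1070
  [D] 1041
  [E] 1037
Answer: B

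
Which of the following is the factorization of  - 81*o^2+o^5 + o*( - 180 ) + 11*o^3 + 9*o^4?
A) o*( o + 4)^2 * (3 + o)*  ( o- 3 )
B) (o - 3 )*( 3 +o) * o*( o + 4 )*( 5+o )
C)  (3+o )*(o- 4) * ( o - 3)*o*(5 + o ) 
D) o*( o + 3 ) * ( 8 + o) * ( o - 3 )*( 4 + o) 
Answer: B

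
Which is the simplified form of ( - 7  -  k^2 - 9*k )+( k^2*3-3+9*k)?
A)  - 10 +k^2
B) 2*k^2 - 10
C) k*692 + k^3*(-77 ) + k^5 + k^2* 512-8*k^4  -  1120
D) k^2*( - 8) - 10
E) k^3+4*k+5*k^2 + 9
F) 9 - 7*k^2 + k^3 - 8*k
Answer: B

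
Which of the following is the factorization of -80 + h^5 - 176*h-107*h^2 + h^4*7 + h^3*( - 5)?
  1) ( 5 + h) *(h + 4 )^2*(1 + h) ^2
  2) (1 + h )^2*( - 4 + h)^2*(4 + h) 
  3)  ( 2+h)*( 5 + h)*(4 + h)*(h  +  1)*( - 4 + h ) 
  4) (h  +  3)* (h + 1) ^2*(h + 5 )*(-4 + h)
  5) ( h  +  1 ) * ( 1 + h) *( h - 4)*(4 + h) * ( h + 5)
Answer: 5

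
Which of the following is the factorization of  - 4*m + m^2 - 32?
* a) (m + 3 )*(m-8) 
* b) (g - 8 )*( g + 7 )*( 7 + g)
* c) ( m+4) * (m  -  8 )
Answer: c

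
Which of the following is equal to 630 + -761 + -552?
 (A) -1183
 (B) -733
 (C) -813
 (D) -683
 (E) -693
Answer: D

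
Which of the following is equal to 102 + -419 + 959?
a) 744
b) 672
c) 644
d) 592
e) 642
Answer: e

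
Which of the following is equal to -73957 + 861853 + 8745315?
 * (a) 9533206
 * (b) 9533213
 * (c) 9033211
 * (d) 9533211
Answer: d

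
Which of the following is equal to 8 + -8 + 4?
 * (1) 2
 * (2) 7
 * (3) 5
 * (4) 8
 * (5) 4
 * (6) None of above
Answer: 5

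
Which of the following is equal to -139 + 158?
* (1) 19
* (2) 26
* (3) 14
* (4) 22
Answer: 1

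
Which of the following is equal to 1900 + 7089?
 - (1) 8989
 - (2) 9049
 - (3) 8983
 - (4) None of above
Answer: 1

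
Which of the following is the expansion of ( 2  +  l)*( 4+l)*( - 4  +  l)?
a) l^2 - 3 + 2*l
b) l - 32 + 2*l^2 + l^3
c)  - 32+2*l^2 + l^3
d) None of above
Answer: d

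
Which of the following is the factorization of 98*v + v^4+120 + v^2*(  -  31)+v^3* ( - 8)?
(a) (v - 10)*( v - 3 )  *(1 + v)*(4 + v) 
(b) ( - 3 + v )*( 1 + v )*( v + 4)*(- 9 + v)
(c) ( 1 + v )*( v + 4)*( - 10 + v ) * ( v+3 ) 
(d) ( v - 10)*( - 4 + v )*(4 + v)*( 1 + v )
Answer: a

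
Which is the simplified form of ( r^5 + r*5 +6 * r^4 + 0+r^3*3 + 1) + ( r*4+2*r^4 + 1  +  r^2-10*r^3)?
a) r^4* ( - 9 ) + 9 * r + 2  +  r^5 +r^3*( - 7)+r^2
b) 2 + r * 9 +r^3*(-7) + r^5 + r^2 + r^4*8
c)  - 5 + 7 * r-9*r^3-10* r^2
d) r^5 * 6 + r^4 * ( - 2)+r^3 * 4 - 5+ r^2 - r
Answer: b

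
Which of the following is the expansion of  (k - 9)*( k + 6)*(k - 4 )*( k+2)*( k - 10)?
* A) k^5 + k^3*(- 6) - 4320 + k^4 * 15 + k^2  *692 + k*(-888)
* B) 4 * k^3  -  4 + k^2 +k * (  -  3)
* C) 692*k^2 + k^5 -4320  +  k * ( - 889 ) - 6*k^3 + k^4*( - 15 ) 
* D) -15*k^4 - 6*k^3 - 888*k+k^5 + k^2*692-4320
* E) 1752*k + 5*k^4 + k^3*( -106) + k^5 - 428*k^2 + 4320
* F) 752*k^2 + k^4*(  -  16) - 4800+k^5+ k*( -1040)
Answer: D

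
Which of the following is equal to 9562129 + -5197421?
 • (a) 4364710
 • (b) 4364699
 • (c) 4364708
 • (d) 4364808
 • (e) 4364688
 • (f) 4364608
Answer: c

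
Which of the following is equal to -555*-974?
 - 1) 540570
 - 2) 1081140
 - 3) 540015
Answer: 1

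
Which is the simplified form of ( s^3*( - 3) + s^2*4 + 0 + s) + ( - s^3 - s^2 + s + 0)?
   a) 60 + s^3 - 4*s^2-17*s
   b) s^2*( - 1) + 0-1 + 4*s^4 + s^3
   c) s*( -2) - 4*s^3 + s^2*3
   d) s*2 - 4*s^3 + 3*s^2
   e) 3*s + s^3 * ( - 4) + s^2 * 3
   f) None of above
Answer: d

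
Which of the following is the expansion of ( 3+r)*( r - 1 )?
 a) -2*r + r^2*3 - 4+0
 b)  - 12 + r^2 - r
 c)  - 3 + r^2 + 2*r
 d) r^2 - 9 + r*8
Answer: c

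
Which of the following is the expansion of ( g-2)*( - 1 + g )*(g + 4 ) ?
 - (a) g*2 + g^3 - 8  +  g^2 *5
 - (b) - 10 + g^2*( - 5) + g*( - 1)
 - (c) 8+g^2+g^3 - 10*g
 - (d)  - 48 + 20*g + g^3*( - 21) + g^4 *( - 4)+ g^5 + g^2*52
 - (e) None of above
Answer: c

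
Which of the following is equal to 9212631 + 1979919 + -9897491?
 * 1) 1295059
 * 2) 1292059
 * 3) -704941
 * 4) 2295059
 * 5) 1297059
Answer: 1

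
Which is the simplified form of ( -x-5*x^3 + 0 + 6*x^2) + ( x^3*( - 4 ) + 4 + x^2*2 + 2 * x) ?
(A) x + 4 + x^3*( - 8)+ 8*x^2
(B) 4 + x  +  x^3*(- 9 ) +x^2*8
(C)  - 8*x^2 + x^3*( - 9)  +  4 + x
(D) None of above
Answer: B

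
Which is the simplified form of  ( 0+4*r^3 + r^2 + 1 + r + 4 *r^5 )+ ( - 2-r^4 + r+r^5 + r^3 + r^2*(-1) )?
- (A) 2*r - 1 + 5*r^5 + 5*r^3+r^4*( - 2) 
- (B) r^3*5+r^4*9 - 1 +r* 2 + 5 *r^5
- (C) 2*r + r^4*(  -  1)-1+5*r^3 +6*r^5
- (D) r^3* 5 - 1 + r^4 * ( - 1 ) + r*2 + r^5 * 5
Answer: D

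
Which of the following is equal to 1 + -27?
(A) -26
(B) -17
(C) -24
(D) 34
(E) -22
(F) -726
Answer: A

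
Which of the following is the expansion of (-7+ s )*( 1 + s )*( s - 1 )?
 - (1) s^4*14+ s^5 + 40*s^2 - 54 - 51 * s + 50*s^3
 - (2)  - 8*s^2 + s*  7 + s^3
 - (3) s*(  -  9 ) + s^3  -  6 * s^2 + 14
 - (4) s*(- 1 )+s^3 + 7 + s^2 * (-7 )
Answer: 4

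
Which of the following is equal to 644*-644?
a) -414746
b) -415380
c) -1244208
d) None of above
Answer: d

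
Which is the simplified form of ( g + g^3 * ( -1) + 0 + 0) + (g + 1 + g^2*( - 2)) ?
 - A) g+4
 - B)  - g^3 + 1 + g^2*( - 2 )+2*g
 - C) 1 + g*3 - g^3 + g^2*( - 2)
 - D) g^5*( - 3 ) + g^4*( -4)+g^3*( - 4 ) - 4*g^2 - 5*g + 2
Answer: B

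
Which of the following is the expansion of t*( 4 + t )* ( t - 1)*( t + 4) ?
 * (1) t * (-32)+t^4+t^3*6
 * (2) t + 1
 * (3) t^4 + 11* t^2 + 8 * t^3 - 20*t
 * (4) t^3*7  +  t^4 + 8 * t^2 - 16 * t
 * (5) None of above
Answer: 4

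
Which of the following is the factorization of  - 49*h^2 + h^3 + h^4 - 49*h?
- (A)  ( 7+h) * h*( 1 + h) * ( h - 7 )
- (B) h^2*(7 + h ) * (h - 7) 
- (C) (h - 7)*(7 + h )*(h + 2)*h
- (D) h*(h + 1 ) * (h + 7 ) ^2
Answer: A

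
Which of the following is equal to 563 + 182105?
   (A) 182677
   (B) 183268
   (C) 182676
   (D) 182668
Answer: D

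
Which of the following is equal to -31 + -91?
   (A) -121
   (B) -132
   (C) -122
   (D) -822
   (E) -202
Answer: C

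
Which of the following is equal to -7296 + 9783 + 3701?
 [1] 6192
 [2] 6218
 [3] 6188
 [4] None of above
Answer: 3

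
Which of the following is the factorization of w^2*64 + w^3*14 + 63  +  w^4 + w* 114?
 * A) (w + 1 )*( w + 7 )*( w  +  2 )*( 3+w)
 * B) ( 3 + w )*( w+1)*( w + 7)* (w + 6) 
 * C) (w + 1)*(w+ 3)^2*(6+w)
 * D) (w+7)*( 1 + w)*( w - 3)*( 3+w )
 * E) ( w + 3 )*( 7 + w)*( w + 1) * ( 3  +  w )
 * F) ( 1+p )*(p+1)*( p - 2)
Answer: E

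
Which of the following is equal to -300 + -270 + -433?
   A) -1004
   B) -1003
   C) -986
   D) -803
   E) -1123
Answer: B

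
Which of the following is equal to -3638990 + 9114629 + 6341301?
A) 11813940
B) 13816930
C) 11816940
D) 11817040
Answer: C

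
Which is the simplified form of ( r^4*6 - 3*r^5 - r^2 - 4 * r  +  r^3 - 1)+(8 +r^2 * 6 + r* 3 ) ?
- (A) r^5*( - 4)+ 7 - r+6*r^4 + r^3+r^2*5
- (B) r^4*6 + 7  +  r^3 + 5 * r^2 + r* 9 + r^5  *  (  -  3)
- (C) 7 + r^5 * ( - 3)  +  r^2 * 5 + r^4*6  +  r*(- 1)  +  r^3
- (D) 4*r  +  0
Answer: C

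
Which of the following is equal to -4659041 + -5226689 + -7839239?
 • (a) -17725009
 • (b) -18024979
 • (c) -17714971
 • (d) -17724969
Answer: d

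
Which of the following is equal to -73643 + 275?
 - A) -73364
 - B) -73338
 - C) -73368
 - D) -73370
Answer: C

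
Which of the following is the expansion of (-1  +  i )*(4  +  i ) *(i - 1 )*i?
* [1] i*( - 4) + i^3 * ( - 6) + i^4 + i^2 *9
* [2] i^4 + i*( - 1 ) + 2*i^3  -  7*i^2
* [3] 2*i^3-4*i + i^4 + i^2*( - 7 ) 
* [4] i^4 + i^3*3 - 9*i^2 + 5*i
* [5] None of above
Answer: 5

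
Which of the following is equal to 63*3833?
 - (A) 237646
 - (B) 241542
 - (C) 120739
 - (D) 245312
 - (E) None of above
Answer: E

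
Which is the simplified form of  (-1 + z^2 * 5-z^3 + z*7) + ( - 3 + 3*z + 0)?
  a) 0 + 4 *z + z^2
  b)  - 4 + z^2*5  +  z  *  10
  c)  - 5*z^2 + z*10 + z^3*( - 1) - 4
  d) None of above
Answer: d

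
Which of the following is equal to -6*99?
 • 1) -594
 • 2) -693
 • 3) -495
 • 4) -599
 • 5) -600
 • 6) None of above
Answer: 1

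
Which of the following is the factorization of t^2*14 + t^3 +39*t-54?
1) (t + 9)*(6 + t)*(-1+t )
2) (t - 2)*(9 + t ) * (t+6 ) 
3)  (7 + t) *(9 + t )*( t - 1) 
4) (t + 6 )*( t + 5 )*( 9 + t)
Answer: 1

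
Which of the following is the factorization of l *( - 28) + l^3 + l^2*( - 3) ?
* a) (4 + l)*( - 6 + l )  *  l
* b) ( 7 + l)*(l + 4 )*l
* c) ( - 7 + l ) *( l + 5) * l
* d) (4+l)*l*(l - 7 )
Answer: d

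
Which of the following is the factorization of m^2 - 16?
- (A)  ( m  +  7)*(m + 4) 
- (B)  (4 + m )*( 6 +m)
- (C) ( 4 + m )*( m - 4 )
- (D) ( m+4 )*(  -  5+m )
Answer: C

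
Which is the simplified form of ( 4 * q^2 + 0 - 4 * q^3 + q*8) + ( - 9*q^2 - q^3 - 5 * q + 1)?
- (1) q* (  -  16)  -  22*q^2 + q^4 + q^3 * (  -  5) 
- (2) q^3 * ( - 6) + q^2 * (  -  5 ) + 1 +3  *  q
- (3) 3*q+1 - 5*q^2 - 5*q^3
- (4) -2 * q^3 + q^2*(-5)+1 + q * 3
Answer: 3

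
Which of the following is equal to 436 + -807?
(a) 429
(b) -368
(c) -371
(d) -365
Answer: c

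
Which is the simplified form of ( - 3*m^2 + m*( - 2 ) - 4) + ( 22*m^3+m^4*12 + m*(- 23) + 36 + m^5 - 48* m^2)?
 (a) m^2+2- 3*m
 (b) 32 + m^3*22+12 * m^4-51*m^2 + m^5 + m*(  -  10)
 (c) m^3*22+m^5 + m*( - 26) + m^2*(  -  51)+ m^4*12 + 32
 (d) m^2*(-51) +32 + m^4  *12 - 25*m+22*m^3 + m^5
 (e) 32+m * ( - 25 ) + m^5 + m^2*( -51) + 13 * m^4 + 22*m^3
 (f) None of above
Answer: d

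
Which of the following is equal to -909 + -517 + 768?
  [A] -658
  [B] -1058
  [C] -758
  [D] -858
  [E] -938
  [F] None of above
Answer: A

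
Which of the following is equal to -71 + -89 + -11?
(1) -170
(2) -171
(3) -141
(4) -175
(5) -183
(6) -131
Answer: 2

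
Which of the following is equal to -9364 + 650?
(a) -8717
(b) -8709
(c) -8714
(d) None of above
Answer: c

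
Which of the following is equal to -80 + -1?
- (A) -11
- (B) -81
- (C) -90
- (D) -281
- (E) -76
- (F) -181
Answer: B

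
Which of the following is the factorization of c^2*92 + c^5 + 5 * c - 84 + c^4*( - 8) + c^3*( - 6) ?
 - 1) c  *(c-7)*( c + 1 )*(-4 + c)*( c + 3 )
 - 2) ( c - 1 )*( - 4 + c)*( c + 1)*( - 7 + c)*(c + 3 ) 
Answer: 2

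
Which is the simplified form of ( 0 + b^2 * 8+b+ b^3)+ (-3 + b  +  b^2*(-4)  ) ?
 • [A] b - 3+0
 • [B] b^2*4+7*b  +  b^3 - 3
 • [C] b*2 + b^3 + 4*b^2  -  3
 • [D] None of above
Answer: C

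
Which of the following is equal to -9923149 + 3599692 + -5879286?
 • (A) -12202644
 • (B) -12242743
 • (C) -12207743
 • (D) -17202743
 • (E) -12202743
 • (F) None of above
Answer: E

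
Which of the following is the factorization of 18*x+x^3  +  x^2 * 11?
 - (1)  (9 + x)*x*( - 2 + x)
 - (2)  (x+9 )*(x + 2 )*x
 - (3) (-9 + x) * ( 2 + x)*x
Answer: 2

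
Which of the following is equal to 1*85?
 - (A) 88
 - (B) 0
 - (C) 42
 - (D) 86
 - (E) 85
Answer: E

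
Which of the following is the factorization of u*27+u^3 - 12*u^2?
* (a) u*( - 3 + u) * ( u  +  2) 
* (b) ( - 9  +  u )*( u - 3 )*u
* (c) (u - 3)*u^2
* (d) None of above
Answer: b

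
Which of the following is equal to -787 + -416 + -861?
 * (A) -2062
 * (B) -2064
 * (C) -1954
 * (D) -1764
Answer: B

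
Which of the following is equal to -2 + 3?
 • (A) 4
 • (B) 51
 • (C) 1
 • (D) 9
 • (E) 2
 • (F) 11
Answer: C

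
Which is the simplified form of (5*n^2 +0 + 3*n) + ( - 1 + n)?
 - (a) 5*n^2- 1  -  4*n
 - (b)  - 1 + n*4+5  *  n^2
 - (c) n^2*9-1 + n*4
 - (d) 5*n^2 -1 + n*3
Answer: b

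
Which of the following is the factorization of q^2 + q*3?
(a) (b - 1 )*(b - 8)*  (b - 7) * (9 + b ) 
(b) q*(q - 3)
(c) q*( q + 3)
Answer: c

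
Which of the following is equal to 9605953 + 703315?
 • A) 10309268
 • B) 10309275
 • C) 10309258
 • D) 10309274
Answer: A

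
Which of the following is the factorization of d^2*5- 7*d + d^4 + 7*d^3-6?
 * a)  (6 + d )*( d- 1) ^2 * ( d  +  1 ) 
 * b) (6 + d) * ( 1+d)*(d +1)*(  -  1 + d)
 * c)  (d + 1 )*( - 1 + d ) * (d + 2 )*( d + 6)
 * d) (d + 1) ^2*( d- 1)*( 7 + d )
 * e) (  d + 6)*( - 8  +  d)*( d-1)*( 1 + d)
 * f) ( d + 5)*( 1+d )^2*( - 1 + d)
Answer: b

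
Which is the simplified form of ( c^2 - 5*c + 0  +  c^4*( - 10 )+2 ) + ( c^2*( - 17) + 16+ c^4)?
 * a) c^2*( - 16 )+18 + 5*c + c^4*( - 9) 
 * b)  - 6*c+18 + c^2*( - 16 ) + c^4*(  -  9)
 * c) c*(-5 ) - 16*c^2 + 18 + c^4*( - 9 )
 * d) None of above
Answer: c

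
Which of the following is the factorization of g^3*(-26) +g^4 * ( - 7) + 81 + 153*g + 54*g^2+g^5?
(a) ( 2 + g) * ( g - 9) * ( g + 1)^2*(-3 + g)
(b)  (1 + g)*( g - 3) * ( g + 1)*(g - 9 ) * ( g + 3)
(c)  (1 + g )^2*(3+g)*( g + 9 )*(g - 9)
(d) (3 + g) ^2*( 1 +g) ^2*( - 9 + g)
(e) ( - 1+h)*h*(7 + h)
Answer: b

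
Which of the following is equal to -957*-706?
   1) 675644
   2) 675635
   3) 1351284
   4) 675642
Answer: 4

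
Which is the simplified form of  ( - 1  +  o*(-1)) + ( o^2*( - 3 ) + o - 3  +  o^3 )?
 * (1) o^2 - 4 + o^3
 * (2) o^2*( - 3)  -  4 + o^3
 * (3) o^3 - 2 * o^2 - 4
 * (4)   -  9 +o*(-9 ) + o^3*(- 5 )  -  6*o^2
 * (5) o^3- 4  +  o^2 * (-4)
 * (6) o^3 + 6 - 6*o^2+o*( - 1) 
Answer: 2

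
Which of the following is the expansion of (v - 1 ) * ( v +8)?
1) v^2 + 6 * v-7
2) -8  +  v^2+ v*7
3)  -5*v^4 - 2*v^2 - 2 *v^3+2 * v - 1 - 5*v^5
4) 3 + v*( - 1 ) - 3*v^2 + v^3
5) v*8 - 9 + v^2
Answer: 2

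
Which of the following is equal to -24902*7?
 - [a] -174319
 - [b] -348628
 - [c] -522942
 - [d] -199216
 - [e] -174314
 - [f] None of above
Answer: e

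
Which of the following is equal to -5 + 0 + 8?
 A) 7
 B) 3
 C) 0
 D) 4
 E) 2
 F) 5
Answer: B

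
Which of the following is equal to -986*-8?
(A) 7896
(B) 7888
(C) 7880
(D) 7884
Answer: B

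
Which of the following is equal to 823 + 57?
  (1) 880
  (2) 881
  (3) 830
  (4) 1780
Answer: 1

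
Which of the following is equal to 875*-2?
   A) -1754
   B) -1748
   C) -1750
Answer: C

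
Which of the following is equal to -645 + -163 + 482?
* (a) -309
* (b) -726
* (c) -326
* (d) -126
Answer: c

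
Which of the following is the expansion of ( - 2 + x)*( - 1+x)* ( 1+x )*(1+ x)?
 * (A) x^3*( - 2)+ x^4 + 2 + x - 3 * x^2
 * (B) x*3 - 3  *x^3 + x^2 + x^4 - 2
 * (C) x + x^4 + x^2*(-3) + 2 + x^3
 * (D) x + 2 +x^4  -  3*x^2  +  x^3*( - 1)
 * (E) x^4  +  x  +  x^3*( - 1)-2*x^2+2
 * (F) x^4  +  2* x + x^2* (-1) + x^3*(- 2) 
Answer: D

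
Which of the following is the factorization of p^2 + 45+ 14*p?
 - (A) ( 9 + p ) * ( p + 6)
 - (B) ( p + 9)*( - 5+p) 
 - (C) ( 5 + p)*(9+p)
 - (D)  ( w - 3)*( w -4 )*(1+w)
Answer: C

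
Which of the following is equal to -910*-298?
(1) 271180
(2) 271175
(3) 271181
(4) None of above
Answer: 1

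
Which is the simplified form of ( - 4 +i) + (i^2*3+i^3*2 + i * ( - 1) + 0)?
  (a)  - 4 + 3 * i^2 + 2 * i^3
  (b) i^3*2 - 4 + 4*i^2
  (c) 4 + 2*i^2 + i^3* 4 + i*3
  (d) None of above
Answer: a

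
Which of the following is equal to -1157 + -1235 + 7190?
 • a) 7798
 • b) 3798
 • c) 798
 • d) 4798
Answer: d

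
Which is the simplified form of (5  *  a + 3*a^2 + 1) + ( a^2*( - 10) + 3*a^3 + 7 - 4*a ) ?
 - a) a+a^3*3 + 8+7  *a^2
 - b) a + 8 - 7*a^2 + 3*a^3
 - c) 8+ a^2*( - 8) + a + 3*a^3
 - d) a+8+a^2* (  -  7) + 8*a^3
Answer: b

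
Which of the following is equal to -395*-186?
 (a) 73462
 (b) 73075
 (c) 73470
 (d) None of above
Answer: c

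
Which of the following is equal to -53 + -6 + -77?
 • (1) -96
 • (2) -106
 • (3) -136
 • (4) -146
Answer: 3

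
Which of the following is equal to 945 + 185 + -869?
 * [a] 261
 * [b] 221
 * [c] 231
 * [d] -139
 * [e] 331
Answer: a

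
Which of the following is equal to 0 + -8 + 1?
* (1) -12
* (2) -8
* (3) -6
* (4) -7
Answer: 4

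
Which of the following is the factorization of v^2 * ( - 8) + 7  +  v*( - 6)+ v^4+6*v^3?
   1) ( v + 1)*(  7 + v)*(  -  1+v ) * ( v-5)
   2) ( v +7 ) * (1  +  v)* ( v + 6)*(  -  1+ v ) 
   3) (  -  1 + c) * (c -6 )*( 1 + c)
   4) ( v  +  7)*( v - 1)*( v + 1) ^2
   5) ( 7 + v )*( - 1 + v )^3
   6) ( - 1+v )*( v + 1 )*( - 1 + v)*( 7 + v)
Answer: 6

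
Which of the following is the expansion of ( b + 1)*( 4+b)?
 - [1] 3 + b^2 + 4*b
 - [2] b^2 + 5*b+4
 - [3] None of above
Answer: 2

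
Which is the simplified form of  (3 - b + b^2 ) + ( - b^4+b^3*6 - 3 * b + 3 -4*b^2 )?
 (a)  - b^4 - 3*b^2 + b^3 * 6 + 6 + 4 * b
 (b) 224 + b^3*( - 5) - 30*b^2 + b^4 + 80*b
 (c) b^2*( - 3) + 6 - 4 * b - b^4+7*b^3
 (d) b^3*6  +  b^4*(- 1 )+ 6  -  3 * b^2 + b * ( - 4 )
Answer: d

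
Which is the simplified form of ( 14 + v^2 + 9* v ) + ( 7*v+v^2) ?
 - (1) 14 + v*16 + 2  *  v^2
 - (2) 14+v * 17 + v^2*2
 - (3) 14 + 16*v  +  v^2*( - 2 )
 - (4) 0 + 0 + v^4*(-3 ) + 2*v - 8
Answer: 1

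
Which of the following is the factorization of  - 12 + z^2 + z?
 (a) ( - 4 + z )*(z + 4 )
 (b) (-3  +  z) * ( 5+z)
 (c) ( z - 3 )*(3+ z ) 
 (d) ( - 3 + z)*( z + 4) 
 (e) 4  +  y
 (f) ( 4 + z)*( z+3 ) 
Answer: d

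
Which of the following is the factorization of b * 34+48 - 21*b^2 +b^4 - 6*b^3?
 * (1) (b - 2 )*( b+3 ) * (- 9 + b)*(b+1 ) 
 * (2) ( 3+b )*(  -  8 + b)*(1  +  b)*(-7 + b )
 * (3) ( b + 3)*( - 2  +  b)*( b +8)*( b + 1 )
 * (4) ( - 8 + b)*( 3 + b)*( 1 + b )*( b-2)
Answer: 4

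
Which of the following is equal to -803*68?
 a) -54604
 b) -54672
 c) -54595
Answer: a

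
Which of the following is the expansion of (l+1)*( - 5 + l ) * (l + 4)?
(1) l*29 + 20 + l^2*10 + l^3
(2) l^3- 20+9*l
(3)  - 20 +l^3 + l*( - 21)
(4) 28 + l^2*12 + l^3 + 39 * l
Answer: 3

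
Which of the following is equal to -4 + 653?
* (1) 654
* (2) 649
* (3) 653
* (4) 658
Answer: 2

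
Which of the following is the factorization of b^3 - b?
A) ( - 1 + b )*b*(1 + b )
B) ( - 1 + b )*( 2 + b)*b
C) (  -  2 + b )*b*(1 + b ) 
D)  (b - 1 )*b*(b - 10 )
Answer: A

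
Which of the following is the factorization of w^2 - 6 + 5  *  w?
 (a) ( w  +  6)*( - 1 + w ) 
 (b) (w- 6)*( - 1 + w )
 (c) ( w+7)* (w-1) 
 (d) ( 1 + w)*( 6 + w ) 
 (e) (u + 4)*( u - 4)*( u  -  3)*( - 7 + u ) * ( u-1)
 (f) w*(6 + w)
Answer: a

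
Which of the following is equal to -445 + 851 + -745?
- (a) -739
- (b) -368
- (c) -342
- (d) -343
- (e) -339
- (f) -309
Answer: e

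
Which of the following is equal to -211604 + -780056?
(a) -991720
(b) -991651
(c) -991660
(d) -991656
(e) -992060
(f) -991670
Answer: c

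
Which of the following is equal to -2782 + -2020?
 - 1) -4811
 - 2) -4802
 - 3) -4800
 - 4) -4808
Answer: 2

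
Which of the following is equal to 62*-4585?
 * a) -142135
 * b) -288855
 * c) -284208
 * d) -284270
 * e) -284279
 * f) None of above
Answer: d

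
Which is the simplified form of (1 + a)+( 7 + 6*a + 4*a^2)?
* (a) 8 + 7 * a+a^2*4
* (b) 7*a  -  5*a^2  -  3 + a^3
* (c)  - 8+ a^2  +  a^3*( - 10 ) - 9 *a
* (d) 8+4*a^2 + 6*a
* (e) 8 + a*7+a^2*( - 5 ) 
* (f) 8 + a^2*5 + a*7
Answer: a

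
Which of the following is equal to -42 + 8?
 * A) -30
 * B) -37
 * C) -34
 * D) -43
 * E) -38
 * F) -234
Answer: C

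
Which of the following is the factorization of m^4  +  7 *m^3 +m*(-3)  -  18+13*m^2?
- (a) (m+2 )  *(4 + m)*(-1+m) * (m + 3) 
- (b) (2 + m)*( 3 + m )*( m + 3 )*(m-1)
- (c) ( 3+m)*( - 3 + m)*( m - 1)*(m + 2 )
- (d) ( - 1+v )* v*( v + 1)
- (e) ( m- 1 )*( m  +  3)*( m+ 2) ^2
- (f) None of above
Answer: b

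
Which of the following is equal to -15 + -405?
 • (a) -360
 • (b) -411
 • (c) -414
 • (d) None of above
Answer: d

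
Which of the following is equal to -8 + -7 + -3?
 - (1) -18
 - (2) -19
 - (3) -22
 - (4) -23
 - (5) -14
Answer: 1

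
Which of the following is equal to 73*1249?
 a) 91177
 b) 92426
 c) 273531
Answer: a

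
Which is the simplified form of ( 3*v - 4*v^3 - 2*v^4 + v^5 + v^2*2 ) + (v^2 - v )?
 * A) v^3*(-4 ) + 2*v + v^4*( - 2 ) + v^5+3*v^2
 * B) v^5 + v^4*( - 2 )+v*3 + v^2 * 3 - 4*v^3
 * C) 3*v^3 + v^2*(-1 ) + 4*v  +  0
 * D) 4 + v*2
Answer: A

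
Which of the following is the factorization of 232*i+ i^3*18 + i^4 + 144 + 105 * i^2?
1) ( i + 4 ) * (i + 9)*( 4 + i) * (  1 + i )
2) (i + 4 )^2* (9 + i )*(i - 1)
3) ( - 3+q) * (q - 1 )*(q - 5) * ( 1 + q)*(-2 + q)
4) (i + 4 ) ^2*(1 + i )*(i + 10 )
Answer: 1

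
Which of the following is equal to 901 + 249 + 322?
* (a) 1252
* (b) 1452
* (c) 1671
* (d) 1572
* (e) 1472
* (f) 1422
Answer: e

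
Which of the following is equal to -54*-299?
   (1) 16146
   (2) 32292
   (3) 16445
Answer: 1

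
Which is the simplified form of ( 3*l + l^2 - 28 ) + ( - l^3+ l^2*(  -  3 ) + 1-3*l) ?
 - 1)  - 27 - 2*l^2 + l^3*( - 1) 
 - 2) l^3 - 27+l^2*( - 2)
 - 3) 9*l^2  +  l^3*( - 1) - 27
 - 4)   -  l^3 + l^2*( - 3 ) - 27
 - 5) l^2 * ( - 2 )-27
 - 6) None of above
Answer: 1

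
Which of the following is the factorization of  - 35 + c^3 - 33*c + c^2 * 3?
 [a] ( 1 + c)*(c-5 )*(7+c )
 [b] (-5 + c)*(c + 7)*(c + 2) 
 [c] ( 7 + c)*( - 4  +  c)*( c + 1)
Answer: a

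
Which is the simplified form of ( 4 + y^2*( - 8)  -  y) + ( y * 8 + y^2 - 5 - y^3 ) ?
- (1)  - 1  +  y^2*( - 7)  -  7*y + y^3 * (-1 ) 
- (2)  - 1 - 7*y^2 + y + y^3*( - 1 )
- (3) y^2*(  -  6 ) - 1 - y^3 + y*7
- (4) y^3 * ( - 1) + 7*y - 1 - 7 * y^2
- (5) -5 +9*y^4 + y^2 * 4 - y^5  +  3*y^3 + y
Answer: 4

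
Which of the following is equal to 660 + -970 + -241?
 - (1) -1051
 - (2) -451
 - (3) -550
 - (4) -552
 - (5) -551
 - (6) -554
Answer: 5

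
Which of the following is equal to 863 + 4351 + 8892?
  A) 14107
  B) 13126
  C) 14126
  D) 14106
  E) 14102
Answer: D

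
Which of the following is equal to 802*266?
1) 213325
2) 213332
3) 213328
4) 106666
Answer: 2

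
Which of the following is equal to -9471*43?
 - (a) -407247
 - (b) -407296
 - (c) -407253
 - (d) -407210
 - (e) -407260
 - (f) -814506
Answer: c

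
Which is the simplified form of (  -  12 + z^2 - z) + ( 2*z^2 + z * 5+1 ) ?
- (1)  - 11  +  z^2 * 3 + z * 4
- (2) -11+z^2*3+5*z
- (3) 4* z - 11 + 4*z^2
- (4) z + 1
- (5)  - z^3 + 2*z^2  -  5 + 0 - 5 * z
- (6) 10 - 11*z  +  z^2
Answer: 1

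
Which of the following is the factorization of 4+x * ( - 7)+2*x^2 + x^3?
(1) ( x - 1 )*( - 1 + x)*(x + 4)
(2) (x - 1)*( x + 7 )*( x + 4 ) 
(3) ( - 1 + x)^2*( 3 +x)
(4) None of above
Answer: 1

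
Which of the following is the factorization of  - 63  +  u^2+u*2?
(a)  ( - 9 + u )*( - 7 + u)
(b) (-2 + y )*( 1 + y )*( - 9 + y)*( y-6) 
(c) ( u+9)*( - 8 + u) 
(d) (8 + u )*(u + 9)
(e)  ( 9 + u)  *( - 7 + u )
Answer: e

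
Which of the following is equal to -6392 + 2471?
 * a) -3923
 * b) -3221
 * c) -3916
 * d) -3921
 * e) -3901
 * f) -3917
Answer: d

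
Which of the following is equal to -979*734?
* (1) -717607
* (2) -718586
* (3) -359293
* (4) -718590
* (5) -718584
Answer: 2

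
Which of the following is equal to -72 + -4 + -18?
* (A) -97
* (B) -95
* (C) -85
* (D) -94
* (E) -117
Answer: D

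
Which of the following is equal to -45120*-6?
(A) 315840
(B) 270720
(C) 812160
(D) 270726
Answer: B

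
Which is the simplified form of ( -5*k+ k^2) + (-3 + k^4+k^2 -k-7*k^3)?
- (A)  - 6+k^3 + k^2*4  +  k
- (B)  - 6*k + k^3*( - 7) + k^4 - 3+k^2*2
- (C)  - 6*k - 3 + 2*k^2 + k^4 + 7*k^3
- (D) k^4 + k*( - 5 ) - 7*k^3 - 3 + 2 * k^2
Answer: B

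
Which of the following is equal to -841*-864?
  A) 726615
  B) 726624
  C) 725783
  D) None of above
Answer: B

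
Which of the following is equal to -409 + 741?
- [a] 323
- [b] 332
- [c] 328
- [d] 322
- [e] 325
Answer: b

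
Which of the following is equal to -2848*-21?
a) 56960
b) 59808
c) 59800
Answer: b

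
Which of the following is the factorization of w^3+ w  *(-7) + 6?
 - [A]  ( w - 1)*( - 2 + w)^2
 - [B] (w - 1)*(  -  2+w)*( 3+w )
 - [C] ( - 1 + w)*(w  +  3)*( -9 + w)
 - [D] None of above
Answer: B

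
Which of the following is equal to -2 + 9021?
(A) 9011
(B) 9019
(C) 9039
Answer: B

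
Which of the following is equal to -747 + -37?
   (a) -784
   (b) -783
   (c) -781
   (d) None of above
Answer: a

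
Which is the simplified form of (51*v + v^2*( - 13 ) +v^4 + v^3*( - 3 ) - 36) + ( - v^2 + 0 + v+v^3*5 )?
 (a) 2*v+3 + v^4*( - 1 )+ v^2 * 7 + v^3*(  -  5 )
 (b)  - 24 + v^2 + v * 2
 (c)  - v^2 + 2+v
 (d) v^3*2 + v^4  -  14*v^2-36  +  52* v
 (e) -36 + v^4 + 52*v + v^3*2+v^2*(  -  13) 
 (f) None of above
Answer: d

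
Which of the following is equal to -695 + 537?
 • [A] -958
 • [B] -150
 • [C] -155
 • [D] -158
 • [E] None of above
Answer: D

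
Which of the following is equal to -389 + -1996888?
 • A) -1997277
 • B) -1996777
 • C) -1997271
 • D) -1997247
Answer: A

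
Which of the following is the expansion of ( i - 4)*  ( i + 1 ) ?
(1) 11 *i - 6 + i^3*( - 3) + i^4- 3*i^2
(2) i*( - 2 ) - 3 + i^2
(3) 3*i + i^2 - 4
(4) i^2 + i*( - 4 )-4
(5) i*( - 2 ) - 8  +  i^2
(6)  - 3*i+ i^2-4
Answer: 6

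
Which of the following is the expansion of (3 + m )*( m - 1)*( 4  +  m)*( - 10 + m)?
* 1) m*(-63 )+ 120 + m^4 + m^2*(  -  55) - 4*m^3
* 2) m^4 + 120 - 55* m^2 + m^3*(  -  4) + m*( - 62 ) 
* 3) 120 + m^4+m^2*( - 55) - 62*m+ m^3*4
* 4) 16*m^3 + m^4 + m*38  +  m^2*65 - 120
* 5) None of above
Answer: 2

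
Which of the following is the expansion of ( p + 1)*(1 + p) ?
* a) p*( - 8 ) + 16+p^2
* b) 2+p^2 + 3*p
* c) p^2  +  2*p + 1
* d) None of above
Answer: c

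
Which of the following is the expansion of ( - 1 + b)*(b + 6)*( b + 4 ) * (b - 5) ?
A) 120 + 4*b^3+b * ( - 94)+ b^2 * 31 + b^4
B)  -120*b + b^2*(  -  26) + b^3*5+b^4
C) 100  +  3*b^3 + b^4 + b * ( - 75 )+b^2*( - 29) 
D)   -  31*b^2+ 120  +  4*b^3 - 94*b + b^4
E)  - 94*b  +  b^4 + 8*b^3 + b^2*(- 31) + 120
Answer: D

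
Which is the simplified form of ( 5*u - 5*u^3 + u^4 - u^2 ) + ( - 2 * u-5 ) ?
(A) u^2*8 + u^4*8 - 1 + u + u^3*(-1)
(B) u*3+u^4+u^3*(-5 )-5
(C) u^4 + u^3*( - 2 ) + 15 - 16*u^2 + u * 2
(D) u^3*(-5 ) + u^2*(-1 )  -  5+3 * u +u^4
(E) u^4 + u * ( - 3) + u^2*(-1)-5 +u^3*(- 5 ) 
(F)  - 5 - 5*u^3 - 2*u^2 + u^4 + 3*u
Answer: D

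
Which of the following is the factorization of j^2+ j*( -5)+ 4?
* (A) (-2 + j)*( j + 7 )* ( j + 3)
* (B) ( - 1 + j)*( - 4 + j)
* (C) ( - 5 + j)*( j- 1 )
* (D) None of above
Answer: B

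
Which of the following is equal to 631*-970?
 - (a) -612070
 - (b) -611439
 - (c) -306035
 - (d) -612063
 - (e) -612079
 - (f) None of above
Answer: a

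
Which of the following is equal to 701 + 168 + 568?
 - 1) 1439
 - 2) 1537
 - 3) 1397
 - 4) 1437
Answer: 4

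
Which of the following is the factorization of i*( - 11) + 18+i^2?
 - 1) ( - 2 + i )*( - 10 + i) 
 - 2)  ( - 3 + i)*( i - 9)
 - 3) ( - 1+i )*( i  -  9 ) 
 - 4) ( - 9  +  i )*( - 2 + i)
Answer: 4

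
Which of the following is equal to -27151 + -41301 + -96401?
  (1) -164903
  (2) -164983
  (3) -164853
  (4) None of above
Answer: 3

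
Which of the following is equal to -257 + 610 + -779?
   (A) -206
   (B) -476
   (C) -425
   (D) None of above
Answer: D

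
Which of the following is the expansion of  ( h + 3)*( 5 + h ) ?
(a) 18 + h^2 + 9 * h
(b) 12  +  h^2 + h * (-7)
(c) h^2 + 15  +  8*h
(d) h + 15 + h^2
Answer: c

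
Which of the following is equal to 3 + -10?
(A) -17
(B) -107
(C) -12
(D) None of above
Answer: D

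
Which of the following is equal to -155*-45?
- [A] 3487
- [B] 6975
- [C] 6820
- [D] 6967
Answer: B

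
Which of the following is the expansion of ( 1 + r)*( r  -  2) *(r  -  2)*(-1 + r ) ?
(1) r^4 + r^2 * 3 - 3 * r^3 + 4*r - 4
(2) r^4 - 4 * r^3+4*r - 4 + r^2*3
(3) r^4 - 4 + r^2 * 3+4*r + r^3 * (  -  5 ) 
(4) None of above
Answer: 2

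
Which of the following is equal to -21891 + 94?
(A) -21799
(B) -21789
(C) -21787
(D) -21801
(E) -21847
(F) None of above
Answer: F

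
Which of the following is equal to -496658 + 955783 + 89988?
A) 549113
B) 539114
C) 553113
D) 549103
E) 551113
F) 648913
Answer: A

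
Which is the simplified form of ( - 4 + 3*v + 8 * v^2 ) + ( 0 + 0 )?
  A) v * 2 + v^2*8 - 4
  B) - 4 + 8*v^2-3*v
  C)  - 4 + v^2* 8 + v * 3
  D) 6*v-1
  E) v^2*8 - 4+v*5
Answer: C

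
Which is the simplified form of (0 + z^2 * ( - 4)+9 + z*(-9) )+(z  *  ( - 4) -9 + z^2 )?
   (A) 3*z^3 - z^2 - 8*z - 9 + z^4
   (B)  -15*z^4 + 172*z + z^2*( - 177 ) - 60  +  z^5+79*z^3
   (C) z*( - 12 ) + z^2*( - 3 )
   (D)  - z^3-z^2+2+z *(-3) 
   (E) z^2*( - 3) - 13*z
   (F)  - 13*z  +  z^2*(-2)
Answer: E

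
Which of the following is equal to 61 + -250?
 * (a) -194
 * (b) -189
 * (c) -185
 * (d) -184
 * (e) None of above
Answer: b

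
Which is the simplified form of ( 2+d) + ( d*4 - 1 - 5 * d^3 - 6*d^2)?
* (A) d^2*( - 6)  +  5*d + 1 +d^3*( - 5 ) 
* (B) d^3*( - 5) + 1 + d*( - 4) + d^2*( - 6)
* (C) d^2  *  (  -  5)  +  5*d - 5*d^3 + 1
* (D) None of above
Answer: A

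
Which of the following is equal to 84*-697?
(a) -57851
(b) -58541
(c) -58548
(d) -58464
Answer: c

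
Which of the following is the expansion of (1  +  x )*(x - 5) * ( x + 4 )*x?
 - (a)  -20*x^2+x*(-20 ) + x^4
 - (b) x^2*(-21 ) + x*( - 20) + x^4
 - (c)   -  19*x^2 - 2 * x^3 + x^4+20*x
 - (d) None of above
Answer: b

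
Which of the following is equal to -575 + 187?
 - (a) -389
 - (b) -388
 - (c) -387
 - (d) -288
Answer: b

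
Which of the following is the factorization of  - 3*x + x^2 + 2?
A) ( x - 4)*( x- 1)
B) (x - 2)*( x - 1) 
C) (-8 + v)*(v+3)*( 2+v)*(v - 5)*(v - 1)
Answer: B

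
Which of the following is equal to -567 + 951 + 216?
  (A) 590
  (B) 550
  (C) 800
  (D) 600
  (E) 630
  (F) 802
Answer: D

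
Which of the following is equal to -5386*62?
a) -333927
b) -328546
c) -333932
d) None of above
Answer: c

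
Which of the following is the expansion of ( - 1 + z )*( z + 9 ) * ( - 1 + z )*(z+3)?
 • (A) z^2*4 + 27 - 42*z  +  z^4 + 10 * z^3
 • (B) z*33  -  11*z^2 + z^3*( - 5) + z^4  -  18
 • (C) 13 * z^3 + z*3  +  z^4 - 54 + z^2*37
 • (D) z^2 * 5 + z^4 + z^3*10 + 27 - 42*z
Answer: A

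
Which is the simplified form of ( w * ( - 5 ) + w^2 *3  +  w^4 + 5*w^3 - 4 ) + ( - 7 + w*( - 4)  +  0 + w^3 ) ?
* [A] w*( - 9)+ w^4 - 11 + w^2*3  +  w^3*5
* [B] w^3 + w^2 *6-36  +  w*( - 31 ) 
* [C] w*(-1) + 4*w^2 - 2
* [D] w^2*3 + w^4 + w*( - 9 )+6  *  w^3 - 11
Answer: D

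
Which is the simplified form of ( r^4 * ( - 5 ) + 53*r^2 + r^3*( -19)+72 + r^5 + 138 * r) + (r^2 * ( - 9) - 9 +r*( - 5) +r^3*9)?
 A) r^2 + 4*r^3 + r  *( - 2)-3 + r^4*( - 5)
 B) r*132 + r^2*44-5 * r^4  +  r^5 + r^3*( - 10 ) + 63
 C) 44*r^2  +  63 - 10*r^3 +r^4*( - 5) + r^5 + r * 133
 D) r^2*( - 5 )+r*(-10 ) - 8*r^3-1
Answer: C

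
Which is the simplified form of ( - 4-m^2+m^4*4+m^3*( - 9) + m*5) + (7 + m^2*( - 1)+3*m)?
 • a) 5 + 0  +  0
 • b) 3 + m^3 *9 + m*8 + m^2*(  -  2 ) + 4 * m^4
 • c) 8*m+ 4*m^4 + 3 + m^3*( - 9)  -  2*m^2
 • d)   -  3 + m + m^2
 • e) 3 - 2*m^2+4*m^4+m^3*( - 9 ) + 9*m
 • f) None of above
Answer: c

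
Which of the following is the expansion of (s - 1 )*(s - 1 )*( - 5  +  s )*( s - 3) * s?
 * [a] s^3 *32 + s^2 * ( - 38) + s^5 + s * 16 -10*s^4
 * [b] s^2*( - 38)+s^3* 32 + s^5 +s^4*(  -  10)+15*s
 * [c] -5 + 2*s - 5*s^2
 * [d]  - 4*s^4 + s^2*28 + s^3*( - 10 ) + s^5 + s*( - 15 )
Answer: b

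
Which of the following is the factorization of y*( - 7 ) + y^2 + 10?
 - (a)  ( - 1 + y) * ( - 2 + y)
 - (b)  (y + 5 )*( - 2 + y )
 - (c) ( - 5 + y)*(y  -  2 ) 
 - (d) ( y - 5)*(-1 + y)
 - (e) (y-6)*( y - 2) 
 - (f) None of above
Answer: c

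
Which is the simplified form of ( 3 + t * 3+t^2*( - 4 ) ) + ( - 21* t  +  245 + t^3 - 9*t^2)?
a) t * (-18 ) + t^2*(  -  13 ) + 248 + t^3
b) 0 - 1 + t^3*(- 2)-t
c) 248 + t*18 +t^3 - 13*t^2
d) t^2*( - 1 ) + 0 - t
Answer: a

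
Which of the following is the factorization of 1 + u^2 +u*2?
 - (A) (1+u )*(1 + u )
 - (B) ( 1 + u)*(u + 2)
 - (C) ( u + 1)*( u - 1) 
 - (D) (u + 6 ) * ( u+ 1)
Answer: A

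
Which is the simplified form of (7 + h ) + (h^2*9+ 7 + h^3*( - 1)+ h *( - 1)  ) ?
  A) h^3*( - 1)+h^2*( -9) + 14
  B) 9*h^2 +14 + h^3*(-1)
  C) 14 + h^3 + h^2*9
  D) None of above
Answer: B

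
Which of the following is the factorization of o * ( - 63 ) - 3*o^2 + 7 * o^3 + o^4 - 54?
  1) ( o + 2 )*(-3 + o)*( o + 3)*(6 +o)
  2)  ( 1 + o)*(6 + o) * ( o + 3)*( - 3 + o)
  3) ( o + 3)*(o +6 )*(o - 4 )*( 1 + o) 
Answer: 2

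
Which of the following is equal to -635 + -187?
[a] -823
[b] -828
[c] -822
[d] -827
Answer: c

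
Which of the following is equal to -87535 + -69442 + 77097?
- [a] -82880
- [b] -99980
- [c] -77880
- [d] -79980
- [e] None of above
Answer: e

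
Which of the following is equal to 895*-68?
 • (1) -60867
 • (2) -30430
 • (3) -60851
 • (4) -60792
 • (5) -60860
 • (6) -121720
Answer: 5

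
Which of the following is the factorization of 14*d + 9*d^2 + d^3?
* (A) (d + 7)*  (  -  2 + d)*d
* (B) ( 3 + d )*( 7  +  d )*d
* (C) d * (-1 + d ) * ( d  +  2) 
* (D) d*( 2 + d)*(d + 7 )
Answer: D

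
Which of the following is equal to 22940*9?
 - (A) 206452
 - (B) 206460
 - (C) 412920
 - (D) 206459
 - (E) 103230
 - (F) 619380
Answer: B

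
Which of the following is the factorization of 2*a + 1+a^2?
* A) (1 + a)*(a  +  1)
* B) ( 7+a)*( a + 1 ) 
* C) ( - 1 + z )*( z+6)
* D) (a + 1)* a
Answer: A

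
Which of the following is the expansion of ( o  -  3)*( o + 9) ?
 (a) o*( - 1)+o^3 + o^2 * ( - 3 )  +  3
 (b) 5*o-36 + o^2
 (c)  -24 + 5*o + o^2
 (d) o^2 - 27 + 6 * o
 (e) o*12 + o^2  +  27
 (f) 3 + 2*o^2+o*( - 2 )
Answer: d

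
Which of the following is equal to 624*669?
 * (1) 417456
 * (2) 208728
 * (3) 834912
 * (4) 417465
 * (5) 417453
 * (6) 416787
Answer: 1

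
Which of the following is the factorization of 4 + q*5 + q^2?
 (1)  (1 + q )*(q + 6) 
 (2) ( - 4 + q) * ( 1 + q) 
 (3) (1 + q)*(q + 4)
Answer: 3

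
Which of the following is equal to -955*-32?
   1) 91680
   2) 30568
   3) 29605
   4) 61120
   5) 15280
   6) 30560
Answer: 6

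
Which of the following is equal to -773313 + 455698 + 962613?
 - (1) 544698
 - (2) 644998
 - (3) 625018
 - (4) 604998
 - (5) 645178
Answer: 2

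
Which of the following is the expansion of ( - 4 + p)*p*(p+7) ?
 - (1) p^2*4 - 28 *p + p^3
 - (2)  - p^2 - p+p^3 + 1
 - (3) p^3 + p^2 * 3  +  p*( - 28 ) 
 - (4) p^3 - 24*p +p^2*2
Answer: 3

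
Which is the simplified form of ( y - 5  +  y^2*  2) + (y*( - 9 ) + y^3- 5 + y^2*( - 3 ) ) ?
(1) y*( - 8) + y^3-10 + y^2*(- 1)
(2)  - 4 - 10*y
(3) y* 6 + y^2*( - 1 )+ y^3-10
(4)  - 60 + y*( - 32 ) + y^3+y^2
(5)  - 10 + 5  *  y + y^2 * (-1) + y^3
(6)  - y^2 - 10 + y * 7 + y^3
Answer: 1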